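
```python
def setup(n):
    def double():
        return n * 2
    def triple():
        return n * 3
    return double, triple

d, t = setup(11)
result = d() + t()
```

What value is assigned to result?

Step 1: Both closures capture the same n = 11.
Step 2: d() = 11 * 2 = 22, t() = 11 * 3 = 33.
Step 3: result = 22 + 33 = 55

The answer is 55.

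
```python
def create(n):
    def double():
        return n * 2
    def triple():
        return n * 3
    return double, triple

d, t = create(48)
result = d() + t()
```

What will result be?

Step 1: Both closures capture the same n = 48.
Step 2: d() = 48 * 2 = 96, t() = 48 * 3 = 144.
Step 3: result = 96 + 144 = 240

The answer is 240.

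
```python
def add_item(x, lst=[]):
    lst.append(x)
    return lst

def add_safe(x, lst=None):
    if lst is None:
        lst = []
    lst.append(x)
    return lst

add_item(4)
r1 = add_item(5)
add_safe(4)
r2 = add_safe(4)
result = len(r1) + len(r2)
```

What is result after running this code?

Step 1: add_item shares mutable default: after 2 calls, lst = [4, 5], len = 2.
Step 2: add_safe creates fresh list each time: r2 = [4], len = 1.
Step 3: result = 2 + 1 = 3

The answer is 3.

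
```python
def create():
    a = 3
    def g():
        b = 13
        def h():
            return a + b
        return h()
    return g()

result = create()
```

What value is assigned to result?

Step 1: create() defines a = 3. g() defines b = 13.
Step 2: h() accesses both from enclosing scopes: a = 3, b = 13.
Step 3: result = 3 + 13 = 16

The answer is 16.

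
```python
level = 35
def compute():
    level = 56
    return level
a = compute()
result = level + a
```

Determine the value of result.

Step 1: Global level = 35. compute() returns local level = 56.
Step 2: a = 56. Global level still = 35.
Step 3: result = 35 + 56 = 91

The answer is 91.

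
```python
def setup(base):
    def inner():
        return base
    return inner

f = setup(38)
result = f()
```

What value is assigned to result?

Step 1: setup(38) creates closure capturing base = 38.
Step 2: f() returns the captured base = 38.
Step 3: result = 38

The answer is 38.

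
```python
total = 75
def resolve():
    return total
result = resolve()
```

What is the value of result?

Step 1: total = 75 is defined in the global scope.
Step 2: resolve() looks up total. No local total exists, so Python checks the global scope via LEGB rule and finds total = 75.
Step 3: result = 75

The answer is 75.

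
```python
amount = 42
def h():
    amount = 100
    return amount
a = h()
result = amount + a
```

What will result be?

Step 1: Global amount = 42. h() returns local amount = 100.
Step 2: a = 100. Global amount still = 42.
Step 3: result = 42 + 100 = 142

The answer is 142.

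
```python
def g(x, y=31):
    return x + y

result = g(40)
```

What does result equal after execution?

Step 1: g(40) uses default y = 31.
Step 2: Returns 40 + 31 = 71.
Step 3: result = 71

The answer is 71.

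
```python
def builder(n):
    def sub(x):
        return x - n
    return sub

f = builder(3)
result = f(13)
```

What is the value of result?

Step 1: builder(3) creates a closure capturing n = 3.
Step 2: f(13) computes 13 - 3 = 10.
Step 3: result = 10

The answer is 10.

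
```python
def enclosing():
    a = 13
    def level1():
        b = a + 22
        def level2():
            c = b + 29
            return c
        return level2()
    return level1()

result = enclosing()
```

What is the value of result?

Step 1: a = 13. b = a + 22 = 35.
Step 2: c = b + 29 = 35 + 29 = 64.
Step 3: result = 64

The answer is 64.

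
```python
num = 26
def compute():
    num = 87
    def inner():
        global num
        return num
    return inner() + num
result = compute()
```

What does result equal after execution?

Step 1: Global num = 26. compute() shadows with local num = 87.
Step 2: inner() uses global keyword, so inner() returns global num = 26.
Step 3: compute() returns 26 + 87 = 113

The answer is 113.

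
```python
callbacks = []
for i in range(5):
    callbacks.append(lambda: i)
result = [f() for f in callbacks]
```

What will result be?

Step 1: All 5 lambdas share the same variable i.
Step 2: After the loop, i = 4.
Step 3: Each call returns 4. result = [4, 4, 4, 4, 4]

The answer is [4, 4, 4, 4, 4].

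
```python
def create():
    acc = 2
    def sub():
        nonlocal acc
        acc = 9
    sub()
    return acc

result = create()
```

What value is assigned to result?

Step 1: create() sets acc = 2.
Step 2: sub() uses nonlocal to reassign acc = 9.
Step 3: result = 9

The answer is 9.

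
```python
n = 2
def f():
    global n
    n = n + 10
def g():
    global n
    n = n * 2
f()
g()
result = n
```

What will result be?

Step 1: n = 2.
Step 2: f() adds 10: n = 2 + 10 = 12.
Step 3: g() doubles: n = 12 * 2 = 24.
Step 4: result = 24

The answer is 24.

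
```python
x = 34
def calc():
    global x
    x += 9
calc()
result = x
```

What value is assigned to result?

Step 1: x = 34 globally.
Step 2: calc() modifies global x: x += 9 = 43.
Step 3: result = 43

The answer is 43.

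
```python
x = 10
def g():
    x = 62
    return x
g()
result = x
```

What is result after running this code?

Step 1: x = 10 globally.
Step 2: g() creates a LOCAL x = 62 (no global keyword!).
Step 3: The global x is unchanged. result = 10

The answer is 10.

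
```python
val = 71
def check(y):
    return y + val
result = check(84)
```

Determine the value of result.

Step 1: val = 71 is defined globally.
Step 2: check(84) uses parameter y = 84 and looks up val from global scope = 71.
Step 3: result = 84 + 71 = 155

The answer is 155.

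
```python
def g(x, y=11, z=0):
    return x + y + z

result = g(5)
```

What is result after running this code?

Step 1: g(5) uses defaults y = 11, z = 0.
Step 2: Returns 5 + 11 + 0 = 16.
Step 3: result = 16

The answer is 16.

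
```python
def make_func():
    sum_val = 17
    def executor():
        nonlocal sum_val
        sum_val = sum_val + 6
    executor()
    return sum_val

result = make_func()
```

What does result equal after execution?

Step 1: make_func() sets sum_val = 17.
Step 2: executor() uses nonlocal to modify sum_val in make_func's scope: sum_val = 17 + 6 = 23.
Step 3: make_func() returns the modified sum_val = 23

The answer is 23.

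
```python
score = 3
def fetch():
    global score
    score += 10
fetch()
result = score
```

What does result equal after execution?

Step 1: score = 3 globally.
Step 2: fetch() modifies global score: score += 10 = 13.
Step 3: result = 13

The answer is 13.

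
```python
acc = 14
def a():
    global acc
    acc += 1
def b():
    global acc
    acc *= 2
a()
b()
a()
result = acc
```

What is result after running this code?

Step 1: acc = 14.
Step 2: a(): acc = 14 + 1 = 15.
Step 3: b(): acc = 15 * 2 = 30.
Step 4: a(): acc = 30 + 1 = 31

The answer is 31.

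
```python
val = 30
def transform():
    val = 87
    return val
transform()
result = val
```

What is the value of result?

Step 1: Global val = 30.
Step 2: transform() creates local val = 87 (shadow, not modification).
Step 3: After transform() returns, global val is unchanged. result = 30

The answer is 30.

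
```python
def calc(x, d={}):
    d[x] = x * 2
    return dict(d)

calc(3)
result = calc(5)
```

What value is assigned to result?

Step 1: Mutable default dict is shared across calls.
Step 2: First call adds 3: 6. Second call adds 5: 10.
Step 3: result = {3: 6, 5: 10}

The answer is {3: 6, 5: 10}.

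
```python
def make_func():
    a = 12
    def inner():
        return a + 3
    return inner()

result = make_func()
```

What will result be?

Step 1: make_func() defines a = 12.
Step 2: inner() reads a = 12 from enclosing scope, returns 12 + 3 = 15.
Step 3: result = 15

The answer is 15.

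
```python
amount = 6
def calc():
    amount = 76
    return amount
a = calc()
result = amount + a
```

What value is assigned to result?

Step 1: Global amount = 6. calc() returns local amount = 76.
Step 2: a = 76. Global amount still = 6.
Step 3: result = 6 + 76 = 82

The answer is 82.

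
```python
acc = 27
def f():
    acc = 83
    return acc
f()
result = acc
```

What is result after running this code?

Step 1: Global acc = 27.
Step 2: f() creates local acc = 83 (shadow, not modification).
Step 3: After f() returns, global acc is unchanged. result = 27

The answer is 27.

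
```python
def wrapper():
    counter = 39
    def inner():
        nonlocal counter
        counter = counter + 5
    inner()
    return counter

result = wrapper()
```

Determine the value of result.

Step 1: wrapper() sets counter = 39.
Step 2: inner() uses nonlocal to modify counter in wrapper's scope: counter = 39 + 5 = 44.
Step 3: wrapper() returns the modified counter = 44

The answer is 44.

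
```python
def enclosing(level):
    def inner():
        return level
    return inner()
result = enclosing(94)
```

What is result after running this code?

Step 1: enclosing(94) binds parameter level = 94.
Step 2: inner() looks up level in enclosing scope and finds the parameter level = 94.
Step 3: result = 94

The answer is 94.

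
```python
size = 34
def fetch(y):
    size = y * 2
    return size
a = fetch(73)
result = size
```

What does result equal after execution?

Step 1: Global size = 34.
Step 2: fetch(73) creates local size = 73 * 2 = 146.
Step 3: Global size unchanged because no global keyword. result = 34

The answer is 34.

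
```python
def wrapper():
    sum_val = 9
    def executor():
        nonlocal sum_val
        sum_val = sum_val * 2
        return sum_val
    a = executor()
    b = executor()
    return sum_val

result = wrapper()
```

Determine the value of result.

Step 1: sum_val starts at 9.
Step 2: First executor(): sum_val = 9 * 2 = 18.
Step 3: Second executor(): sum_val = 18 * 2 = 36.
Step 4: result = 36

The answer is 36.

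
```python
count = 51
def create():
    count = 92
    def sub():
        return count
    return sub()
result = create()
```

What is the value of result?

Step 1: count = 51 globally, but create() defines count = 92 locally.
Step 2: sub() looks up count. Not in local scope, so checks enclosing scope (create) and finds count = 92.
Step 3: result = 92

The answer is 92.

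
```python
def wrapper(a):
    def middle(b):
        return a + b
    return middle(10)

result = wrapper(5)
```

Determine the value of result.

Step 1: wrapper(5) passes a = 5.
Step 2: middle(10) has b = 10, reads a = 5 from enclosing.
Step 3: result = 5 + 10 = 15

The answer is 15.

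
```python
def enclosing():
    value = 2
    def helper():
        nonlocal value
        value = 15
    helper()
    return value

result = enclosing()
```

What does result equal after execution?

Step 1: enclosing() sets value = 2.
Step 2: helper() uses nonlocal to reassign value = 15.
Step 3: result = 15

The answer is 15.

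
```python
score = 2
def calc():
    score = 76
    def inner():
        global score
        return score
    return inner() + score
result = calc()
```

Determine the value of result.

Step 1: Global score = 2. calc() shadows with local score = 76.
Step 2: inner() uses global keyword, so inner() returns global score = 2.
Step 3: calc() returns 2 + 76 = 78

The answer is 78.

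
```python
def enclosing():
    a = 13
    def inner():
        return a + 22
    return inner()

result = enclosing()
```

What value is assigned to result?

Step 1: enclosing() defines a = 13.
Step 2: inner() reads a = 13 from enclosing scope, returns 13 + 22 = 35.
Step 3: result = 35

The answer is 35.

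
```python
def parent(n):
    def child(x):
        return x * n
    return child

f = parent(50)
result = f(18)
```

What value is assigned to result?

Step 1: parent(50) creates a closure capturing n = 50.
Step 2: f(18) computes 18 * 50 = 900.
Step 3: result = 900

The answer is 900.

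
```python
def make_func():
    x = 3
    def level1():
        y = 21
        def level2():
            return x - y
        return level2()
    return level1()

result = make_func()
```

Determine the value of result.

Step 1: x = 3 in make_func. y = 21 in level1.
Step 2: level2() reads x = 3 and y = 21 from enclosing scopes.
Step 3: result = 3 - 21 = -18

The answer is -18.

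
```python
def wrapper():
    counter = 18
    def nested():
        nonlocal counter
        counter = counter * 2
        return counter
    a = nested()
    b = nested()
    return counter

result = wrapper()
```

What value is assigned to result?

Step 1: counter starts at 18.
Step 2: First nested(): counter = 18 * 2 = 36.
Step 3: Second nested(): counter = 36 * 2 = 72.
Step 4: result = 72

The answer is 72.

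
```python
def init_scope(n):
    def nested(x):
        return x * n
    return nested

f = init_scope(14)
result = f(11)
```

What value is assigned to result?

Step 1: init_scope(14) creates a closure capturing n = 14.
Step 2: f(11) computes 11 * 14 = 154.
Step 3: result = 154

The answer is 154.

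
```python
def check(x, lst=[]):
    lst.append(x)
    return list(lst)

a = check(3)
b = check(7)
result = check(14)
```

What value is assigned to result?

Step 1: Default list is shared. list() creates copies for return values.
Step 2: Internal list grows: [3] -> [3, 7] -> [3, 7, 14].
Step 3: result = [3, 7, 14]

The answer is [3, 7, 14].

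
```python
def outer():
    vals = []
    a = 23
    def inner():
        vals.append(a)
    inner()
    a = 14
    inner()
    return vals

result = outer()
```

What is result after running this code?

Step 1: a = 23. inner() appends current a to vals.
Step 2: First inner(): appends 23. Then a = 14.
Step 3: Second inner(): appends 14 (closure sees updated a). result = [23, 14]

The answer is [23, 14].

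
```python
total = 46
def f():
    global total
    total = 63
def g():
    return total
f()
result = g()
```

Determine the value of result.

Step 1: total = 46.
Step 2: f() sets global total = 63.
Step 3: g() reads global total = 63. result = 63

The answer is 63.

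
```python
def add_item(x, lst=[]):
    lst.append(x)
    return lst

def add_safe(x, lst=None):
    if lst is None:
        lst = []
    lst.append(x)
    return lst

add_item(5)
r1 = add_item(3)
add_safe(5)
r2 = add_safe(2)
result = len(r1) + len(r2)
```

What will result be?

Step 1: add_item shares mutable default: after 2 calls, lst = [5, 3], len = 2.
Step 2: add_safe creates fresh list each time: r2 = [2], len = 1.
Step 3: result = 2 + 1 = 3

The answer is 3.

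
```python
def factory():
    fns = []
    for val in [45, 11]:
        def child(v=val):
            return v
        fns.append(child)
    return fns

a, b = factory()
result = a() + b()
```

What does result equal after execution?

Step 1: Default argument v=val captures val at each iteration.
Step 2: a() returns 45 (captured at first iteration), b() returns 11 (captured at second).
Step 3: result = 45 + 11 = 56

The answer is 56.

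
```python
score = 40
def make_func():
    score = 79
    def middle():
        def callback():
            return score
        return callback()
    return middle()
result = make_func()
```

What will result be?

Step 1: make_func() defines score = 79. middle() and callback() have no local score.
Step 2: callback() checks local (none), enclosing middle() (none), enclosing make_func() and finds score = 79.
Step 3: result = 79

The answer is 79.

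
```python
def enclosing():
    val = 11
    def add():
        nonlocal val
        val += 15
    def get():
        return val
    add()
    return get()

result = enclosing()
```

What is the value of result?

Step 1: val = 11. add() modifies it via nonlocal, get() reads it.
Step 2: add() makes val = 11 + 15 = 26.
Step 3: get() returns 26. result = 26

The answer is 26.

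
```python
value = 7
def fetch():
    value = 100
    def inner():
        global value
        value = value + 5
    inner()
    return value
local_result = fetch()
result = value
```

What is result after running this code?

Step 1: Global value = 7. fetch() creates local value = 100.
Step 2: inner() declares global value and adds 5: global value = 7 + 5 = 12.
Step 3: fetch() returns its local value = 100 (unaffected by inner).
Step 4: result = global value = 12

The answer is 12.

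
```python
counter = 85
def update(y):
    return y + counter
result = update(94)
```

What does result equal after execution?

Step 1: counter = 85 is defined globally.
Step 2: update(94) uses parameter y = 94 and looks up counter from global scope = 85.
Step 3: result = 94 + 85 = 179

The answer is 179.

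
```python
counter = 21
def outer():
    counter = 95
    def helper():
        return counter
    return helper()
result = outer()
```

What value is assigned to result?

Step 1: counter = 21 globally, but outer() defines counter = 95 locally.
Step 2: helper() looks up counter. Not in local scope, so checks enclosing scope (outer) and finds counter = 95.
Step 3: result = 95

The answer is 95.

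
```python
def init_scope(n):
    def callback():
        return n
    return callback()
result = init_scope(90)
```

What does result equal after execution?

Step 1: init_scope(90) binds parameter n = 90.
Step 2: callback() looks up n in enclosing scope and finds the parameter n = 90.
Step 3: result = 90

The answer is 90.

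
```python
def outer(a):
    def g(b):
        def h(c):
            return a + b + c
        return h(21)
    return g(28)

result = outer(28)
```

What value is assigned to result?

Step 1: a = 28, b = 28, c = 21 across three nested scopes.
Step 2: h() accesses all three via LEGB rule.
Step 3: result = 28 + 28 + 21 = 77

The answer is 77.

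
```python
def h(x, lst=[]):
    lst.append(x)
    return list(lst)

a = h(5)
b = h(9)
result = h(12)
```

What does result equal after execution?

Step 1: Default list is shared. list() creates copies for return values.
Step 2: Internal list grows: [5] -> [5, 9] -> [5, 9, 12].
Step 3: result = [5, 9, 12]

The answer is [5, 9, 12].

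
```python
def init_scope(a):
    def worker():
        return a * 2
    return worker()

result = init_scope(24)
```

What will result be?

Step 1: init_scope(24) binds parameter a = 24.
Step 2: worker() accesses a = 24 from enclosing scope.
Step 3: result = 24 * 2 = 48

The answer is 48.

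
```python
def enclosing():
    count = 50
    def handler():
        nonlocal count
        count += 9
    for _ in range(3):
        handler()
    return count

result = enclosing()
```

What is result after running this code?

Step 1: count = 50.
Step 2: handler() is called 3 times in a loop, each adding 9 via nonlocal.
Step 3: count = 50 + 9 * 3 = 77

The answer is 77.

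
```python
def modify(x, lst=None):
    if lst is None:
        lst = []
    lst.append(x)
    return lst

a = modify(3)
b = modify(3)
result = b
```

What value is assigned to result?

Step 1: None default with guard creates a NEW list each call.
Step 2: a = [3] (fresh list). b = [3] (another fresh list).
Step 3: result = [3] (this is the fix for mutable default)

The answer is [3].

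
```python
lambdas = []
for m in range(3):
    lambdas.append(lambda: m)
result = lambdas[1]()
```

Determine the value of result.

Step 1: The loop creates 3 lambdas, all referencing the same variable m.
Step 2: After the loop, m = 2 (final value).
Step 3: lambdas[1]() looks up m at call time and finds 2. This is the late binding gotcha. result = 2

The answer is 2.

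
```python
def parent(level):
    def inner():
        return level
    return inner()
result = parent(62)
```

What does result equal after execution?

Step 1: parent(62) binds parameter level = 62.
Step 2: inner() looks up level in enclosing scope and finds the parameter level = 62.
Step 3: result = 62

The answer is 62.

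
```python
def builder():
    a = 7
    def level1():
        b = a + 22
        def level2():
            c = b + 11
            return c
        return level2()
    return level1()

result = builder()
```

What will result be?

Step 1: a = 7. b = a + 22 = 29.
Step 2: c = b + 11 = 29 + 11 = 40.
Step 3: result = 40

The answer is 40.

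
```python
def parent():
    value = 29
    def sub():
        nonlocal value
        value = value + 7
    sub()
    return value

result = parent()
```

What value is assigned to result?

Step 1: parent() sets value = 29.
Step 2: sub() uses nonlocal to modify value in parent's scope: value = 29 + 7 = 36.
Step 3: parent() returns the modified value = 36

The answer is 36.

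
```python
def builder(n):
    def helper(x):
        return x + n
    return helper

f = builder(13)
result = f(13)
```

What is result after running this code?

Step 1: builder(13) creates a closure that captures n = 13.
Step 2: f(13) calls the closure with x = 13, returning 13 + 13 = 26.
Step 3: result = 26

The answer is 26.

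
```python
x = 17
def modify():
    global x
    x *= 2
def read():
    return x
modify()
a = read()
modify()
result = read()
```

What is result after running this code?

Step 1: x = 17.
Step 2: First modify(): x = 17 * 2 = 34.
Step 3: Second modify(): x = 34 * 2 = 68.
Step 4: read() returns 68

The answer is 68.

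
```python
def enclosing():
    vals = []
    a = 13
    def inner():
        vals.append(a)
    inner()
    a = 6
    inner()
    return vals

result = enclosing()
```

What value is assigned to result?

Step 1: a = 13. inner() appends current a to vals.
Step 2: First inner(): appends 13. Then a = 6.
Step 3: Second inner(): appends 6 (closure sees updated a). result = [13, 6]

The answer is [13, 6].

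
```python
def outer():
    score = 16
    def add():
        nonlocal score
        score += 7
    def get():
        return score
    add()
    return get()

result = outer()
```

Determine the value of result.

Step 1: score = 16. add() modifies it via nonlocal, get() reads it.
Step 2: add() makes score = 16 + 7 = 23.
Step 3: get() returns 23. result = 23

The answer is 23.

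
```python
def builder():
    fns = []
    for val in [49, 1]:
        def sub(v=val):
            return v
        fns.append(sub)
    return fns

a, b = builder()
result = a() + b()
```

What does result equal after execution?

Step 1: Default argument v=val captures val at each iteration.
Step 2: a() returns 49 (captured at first iteration), b() returns 1 (captured at second).
Step 3: result = 49 + 1 = 50

The answer is 50.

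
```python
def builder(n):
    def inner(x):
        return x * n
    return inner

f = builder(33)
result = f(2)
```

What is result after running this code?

Step 1: builder(33) creates a closure capturing n = 33.
Step 2: f(2) computes 2 * 33 = 66.
Step 3: result = 66

The answer is 66.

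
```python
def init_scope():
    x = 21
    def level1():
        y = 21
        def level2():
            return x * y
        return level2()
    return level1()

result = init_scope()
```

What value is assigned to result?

Step 1: x = 21 in init_scope. y = 21 in level1.
Step 2: level2() reads x = 21 and y = 21 from enclosing scopes.
Step 3: result = 21 * 21 = 441

The answer is 441.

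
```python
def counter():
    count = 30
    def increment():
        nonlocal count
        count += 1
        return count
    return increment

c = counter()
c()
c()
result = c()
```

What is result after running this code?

Step 1: counter() creates closure with count = 30.
Step 2: Each c() call increments count via nonlocal. After 3 calls: 30 + 3 = 33.
Step 3: result = 33

The answer is 33.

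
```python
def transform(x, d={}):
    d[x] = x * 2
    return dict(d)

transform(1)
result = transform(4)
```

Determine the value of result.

Step 1: Mutable default dict is shared across calls.
Step 2: First call adds 1: 2. Second call adds 4: 8.
Step 3: result = {1: 2, 4: 8}

The answer is {1: 2, 4: 8}.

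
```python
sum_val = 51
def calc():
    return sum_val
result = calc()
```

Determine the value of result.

Step 1: sum_val = 51 is defined in the global scope.
Step 2: calc() looks up sum_val. No local sum_val exists, so Python checks the global scope via LEGB rule and finds sum_val = 51.
Step 3: result = 51

The answer is 51.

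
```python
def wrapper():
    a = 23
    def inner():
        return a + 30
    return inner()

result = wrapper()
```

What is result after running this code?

Step 1: wrapper() defines a = 23.
Step 2: inner() reads a = 23 from enclosing scope, returns 23 + 30 = 53.
Step 3: result = 53

The answer is 53.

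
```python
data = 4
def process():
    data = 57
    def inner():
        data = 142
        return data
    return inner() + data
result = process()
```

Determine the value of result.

Step 1: process() has local data = 57. inner() has local data = 142.
Step 2: inner() returns its local data = 142.
Step 3: process() returns 142 + its own data (57) = 199

The answer is 199.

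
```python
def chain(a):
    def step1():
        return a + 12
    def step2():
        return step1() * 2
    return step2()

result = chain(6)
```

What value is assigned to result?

Step 1: chain(6) captures a = 6.
Step 2: step2() calls step1() which returns 6 + 12 = 18.
Step 3: step2() returns 18 * 2 = 36

The answer is 36.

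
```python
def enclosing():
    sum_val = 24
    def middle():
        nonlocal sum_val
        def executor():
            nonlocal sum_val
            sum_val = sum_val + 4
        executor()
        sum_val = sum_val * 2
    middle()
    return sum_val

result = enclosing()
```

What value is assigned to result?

Step 1: sum_val = 24.
Step 2: executor() adds 4: sum_val = 24 + 4 = 28.
Step 3: middle() doubles: sum_val = 28 * 2 = 56.
Step 4: result = 56

The answer is 56.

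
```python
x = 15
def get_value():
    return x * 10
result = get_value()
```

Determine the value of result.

Step 1: x = 15 is defined globally.
Step 2: get_value() looks up x from global scope = 15, then computes 15 * 10 = 150.
Step 3: result = 150

The answer is 150.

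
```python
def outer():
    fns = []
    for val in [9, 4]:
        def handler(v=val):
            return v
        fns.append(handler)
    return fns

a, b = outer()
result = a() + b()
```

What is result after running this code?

Step 1: Default argument v=val captures val at each iteration.
Step 2: a() returns 9 (captured at first iteration), b() returns 4 (captured at second).
Step 3: result = 9 + 4 = 13

The answer is 13.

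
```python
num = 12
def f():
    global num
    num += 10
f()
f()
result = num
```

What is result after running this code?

Step 1: num = 12.
Step 2: First f(): num = 12 + 10 = 22.
Step 3: Second f(): num = 22 + 10 = 32. result = 32

The answer is 32.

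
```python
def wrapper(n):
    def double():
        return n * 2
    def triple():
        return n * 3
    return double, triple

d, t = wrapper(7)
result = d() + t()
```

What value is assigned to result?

Step 1: Both closures capture the same n = 7.
Step 2: d() = 7 * 2 = 14, t() = 7 * 3 = 21.
Step 3: result = 14 + 21 = 35

The answer is 35.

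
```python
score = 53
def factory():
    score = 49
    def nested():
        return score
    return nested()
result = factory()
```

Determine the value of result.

Step 1: score = 53 globally, but factory() defines score = 49 locally.
Step 2: nested() looks up score. Not in local scope, so checks enclosing scope (factory) and finds score = 49.
Step 3: result = 49

The answer is 49.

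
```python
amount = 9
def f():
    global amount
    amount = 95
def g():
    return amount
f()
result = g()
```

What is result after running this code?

Step 1: amount = 9.
Step 2: f() sets global amount = 95.
Step 3: g() reads global amount = 95. result = 95

The answer is 95.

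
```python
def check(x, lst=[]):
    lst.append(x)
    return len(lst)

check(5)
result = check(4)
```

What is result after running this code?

Step 1: Mutable default list persists between calls.
Step 2: First call: lst = [5], len = 1. Second call: lst = [5, 4], len = 2.
Step 3: result = 2

The answer is 2.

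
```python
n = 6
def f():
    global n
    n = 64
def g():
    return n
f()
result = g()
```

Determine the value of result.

Step 1: n = 6.
Step 2: f() sets global n = 64.
Step 3: g() reads global n = 64. result = 64

The answer is 64.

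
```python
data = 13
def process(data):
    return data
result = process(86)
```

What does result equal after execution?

Step 1: Global data = 13.
Step 2: process(86) takes parameter data = 86, which shadows the global.
Step 3: result = 86

The answer is 86.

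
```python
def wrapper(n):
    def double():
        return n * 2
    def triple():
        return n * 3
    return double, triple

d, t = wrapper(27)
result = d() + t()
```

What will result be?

Step 1: Both closures capture the same n = 27.
Step 2: d() = 27 * 2 = 54, t() = 27 * 3 = 81.
Step 3: result = 54 + 81 = 135

The answer is 135.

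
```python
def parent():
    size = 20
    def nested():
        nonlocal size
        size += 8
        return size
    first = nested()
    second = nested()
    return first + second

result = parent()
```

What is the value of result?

Step 1: size starts at 20.
Step 2: First call: size = 20 + 8 = 28, returns 28.
Step 3: Second call: size = 28 + 8 = 36, returns 36.
Step 4: result = 28 + 36 = 64

The answer is 64.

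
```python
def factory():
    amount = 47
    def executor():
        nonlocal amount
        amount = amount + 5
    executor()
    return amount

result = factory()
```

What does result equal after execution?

Step 1: factory() sets amount = 47.
Step 2: executor() uses nonlocal to modify amount in factory's scope: amount = 47 + 5 = 52.
Step 3: factory() returns the modified amount = 52

The answer is 52.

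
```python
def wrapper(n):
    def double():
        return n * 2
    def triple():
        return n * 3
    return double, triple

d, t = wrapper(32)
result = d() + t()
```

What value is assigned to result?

Step 1: Both closures capture the same n = 32.
Step 2: d() = 32 * 2 = 64, t() = 32 * 3 = 96.
Step 3: result = 64 + 96 = 160

The answer is 160.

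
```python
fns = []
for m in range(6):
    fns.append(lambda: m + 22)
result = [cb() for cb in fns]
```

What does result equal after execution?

Step 1: All lambdas capture m by reference. After the loop, m = 5.
Step 2: Each call returns 5 + 22 = 27.
Step 3: result = [27, 27, 27, 27, 27, 27]

The answer is [27, 27, 27, 27, 27, 27].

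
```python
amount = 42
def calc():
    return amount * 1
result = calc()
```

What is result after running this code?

Step 1: amount = 42 is defined globally.
Step 2: calc() looks up amount from global scope = 42, then computes 42 * 1 = 42.
Step 3: result = 42

The answer is 42.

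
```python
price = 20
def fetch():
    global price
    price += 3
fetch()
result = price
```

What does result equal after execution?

Step 1: price = 20 globally.
Step 2: fetch() modifies global price: price += 3 = 23.
Step 3: result = 23

The answer is 23.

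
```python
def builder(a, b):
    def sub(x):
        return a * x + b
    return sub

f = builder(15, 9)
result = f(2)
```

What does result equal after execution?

Step 1: builder(15, 9) captures a = 15, b = 9.
Step 2: f(2) computes 15 * 2 + 9 = 39.
Step 3: result = 39

The answer is 39.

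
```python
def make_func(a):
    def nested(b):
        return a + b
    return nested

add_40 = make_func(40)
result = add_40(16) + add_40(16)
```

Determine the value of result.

Step 1: add_40 captures a = 40.
Step 2: add_40(16) = 40 + 16 = 56, called twice.
Step 3: result = 56 + 56 = 112

The answer is 112.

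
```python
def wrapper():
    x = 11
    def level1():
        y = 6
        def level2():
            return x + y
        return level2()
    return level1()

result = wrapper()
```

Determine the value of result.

Step 1: x = 11 in wrapper. y = 6 in level1.
Step 2: level2() reads x = 11 and y = 6 from enclosing scopes.
Step 3: result = 11 + 6 = 17

The answer is 17.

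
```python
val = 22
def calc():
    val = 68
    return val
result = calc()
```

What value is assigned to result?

Step 1: Global val = 22.
Step 2: calc() creates local val = 68, shadowing the global.
Step 3: Returns local val = 68. result = 68

The answer is 68.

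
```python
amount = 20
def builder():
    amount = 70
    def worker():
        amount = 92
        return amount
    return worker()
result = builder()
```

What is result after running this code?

Step 1: Three scopes define amount: global (20), builder (70), worker (92).
Step 2: worker() has its own local amount = 92, which shadows both enclosing and global.
Step 3: result = 92 (local wins in LEGB)

The answer is 92.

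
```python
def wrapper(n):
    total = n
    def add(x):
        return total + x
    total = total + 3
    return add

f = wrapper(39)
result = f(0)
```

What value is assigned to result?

Step 1: wrapper(39) sets total = 39, then total = 39 + 3 = 42.
Step 2: Closures capture by reference, so add sees total = 42.
Step 3: f(0) returns 42 + 0 = 42

The answer is 42.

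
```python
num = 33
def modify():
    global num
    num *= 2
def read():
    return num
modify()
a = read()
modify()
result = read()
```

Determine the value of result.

Step 1: num = 33.
Step 2: First modify(): num = 33 * 2 = 66.
Step 3: Second modify(): num = 66 * 2 = 132.
Step 4: read() returns 132

The answer is 132.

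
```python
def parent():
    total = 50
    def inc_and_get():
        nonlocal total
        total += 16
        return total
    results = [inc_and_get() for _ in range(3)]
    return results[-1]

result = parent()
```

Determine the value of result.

Step 1: total = 50.
Step 2: Three calls to inc_and_get(), each adding 16.
Step 3: Last value = 50 + 16 * 3 = 98

The answer is 98.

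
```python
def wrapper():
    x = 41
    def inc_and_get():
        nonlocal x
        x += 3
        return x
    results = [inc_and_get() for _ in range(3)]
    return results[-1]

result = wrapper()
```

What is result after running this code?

Step 1: x = 41.
Step 2: Three calls to inc_and_get(), each adding 3.
Step 3: Last value = 41 + 3 * 3 = 50

The answer is 50.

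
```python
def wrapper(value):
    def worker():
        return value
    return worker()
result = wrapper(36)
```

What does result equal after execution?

Step 1: wrapper(36) binds parameter value = 36.
Step 2: worker() looks up value in enclosing scope and finds the parameter value = 36.
Step 3: result = 36

The answer is 36.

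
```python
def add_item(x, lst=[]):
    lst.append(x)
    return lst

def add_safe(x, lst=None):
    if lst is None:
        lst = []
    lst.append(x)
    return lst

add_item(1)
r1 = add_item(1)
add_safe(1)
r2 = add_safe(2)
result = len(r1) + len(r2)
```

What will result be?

Step 1: add_item shares mutable default: after 2 calls, lst = [1, 1], len = 2.
Step 2: add_safe creates fresh list each time: r2 = [2], len = 1.
Step 3: result = 2 + 1 = 3

The answer is 3.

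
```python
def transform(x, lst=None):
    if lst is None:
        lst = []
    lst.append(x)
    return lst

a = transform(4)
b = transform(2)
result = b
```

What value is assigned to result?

Step 1: None default with guard creates a NEW list each call.
Step 2: a = [4] (fresh list). b = [2] (another fresh list).
Step 3: result = [2] (this is the fix for mutable default)

The answer is [2].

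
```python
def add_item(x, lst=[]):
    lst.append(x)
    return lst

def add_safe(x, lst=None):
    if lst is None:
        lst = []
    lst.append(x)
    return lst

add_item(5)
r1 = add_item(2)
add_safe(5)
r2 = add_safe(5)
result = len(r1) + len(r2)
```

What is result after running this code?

Step 1: add_item shares mutable default: after 2 calls, lst = [5, 2], len = 2.
Step 2: add_safe creates fresh list each time: r2 = [5], len = 1.
Step 3: result = 2 + 1 = 3

The answer is 3.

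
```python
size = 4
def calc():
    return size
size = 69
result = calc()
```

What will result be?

Step 1: size is first set to 4, then reassigned to 69.
Step 2: calc() is called after the reassignment, so it looks up the current global size = 69.
Step 3: result = 69

The answer is 69.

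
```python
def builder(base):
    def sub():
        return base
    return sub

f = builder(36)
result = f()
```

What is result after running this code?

Step 1: builder(36) creates closure capturing base = 36.
Step 2: f() returns the captured base = 36.
Step 3: result = 36

The answer is 36.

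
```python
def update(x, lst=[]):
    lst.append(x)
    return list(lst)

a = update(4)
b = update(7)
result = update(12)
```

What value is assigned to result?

Step 1: Default list is shared. list() creates copies for return values.
Step 2: Internal list grows: [4] -> [4, 7] -> [4, 7, 12].
Step 3: result = [4, 7, 12]

The answer is [4, 7, 12].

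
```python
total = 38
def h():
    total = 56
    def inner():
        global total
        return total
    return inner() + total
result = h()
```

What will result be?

Step 1: Global total = 38. h() shadows with local total = 56.
Step 2: inner() uses global keyword, so inner() returns global total = 38.
Step 3: h() returns 38 + 56 = 94

The answer is 94.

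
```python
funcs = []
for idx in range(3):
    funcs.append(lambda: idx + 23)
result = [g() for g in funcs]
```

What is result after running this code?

Step 1: All lambdas capture idx by reference. After the loop, idx = 2.
Step 2: Each call returns 2 + 23 = 25.
Step 3: result = [25, 25, 25]

The answer is [25, 25, 25].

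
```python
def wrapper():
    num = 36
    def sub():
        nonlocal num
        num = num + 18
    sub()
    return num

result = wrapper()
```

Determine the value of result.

Step 1: wrapper() sets num = 36.
Step 2: sub() uses nonlocal to modify num in wrapper's scope: num = 36 + 18 = 54.
Step 3: wrapper() returns the modified num = 54

The answer is 54.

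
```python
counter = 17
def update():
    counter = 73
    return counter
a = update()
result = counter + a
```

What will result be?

Step 1: Global counter = 17. update() returns local counter = 73.
Step 2: a = 73. Global counter still = 17.
Step 3: result = 17 + 73 = 90

The answer is 90.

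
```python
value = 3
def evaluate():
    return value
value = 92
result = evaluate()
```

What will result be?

Step 1: value is first set to 3, then reassigned to 92.
Step 2: evaluate() is called after the reassignment, so it looks up the current global value = 92.
Step 3: result = 92

The answer is 92.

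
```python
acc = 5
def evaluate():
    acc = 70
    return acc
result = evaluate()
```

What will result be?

Step 1: Global acc = 5.
Step 2: evaluate() creates local acc = 70, shadowing the global.
Step 3: Returns local acc = 70. result = 70

The answer is 70.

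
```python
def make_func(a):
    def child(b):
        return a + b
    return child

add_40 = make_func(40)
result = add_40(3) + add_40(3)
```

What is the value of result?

Step 1: add_40 captures a = 40.
Step 2: add_40(3) = 40 + 3 = 43, called twice.
Step 3: result = 43 + 43 = 86

The answer is 86.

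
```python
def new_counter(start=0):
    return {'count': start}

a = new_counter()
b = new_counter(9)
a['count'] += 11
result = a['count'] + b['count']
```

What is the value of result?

Step 1: new_counter() returns a new dict each call (immutable default 0).
Step 2: a = {'count': 0}, b = {'count': 9}.
Step 3: a['count'] += 11 = 11. result = 11 + 9 = 20

The answer is 20.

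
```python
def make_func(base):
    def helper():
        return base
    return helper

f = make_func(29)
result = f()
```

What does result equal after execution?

Step 1: make_func(29) creates closure capturing base = 29.
Step 2: f() returns the captured base = 29.
Step 3: result = 29

The answer is 29.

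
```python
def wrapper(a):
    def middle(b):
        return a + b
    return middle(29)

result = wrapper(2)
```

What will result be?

Step 1: wrapper(2) passes a = 2.
Step 2: middle(29) has b = 29, reads a = 2 from enclosing.
Step 3: result = 2 + 29 = 31

The answer is 31.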